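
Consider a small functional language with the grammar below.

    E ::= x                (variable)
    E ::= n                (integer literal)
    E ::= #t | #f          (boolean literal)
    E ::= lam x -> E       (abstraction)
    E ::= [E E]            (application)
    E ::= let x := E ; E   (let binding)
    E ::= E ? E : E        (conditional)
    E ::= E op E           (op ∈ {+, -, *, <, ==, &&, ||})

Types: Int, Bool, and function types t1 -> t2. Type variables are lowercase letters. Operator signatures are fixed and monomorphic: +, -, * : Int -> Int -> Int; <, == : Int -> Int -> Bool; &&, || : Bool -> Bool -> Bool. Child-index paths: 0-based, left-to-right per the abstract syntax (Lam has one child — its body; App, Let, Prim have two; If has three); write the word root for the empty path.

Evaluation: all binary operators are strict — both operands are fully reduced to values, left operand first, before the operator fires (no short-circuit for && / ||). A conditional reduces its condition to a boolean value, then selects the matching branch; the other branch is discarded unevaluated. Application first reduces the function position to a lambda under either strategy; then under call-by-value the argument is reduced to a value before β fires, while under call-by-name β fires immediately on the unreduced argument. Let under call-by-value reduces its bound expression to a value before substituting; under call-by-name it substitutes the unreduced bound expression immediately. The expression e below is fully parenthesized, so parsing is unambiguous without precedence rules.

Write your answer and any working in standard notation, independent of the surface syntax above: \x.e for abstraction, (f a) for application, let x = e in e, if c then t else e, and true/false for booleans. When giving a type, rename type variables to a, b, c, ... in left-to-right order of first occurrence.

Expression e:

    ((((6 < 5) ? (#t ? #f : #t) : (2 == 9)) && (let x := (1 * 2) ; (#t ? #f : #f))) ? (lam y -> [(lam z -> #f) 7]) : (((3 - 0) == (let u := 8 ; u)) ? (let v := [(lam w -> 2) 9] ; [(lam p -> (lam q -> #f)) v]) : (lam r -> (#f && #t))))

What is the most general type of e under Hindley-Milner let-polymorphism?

Derivation:
  unify Int ~ Int
  unify Int ~ Int
  unify Bool ~ Bool
  unify Bool ~ Bool
  unify Bool ~ Bool
  unify Int ~ Int
  unify Int ~ Int
  unify Bool ~ Bool
  unify Bool ~ Bool
  unify Int ~ Int
  unify Int ~ Int
let x : Int
  unify Bool ~ Bool
  unify Bool ~ Bool
  unify Bool ~ Bool
  unify Bool ~ Bool
\z._ : b -> Bool
  unify b -> Bool ~ Int -> c
  unify b ~ Int
  unify Bool ~ c
_ _ : Bool
\y._ : a -> Bool
  unify Int ~ Int
  unify Int ~ Int
  unify Int ~ Int
let u : Int
u : Int
  unify Int ~ Int
  unify Bool ~ Bool
\w._ : d -> Int
  unify d -> Int ~ Int -> e
  unify d ~ Int
  unify Int ~ e
_ _ : Int
let v : Int
\q._ : g -> Bool
\p._ : f -> g -> Bool
v : Int
  unify f -> g -> Bool ~ Int -> h
  unify f ~ Int
  unify g -> Bool ~ h
_ _ : g -> Bool
  unify Bool ~ Bool
  unify Bool ~ Bool
\r._ : i -> Bool
  unify g -> Bool ~ i -> Bool
  unify g ~ i
  unify Bool ~ Bool
  unify a -> Bool ~ i -> Bool
  unify a ~ i
  unify Bool ~ Bool

Answer: a -> Bool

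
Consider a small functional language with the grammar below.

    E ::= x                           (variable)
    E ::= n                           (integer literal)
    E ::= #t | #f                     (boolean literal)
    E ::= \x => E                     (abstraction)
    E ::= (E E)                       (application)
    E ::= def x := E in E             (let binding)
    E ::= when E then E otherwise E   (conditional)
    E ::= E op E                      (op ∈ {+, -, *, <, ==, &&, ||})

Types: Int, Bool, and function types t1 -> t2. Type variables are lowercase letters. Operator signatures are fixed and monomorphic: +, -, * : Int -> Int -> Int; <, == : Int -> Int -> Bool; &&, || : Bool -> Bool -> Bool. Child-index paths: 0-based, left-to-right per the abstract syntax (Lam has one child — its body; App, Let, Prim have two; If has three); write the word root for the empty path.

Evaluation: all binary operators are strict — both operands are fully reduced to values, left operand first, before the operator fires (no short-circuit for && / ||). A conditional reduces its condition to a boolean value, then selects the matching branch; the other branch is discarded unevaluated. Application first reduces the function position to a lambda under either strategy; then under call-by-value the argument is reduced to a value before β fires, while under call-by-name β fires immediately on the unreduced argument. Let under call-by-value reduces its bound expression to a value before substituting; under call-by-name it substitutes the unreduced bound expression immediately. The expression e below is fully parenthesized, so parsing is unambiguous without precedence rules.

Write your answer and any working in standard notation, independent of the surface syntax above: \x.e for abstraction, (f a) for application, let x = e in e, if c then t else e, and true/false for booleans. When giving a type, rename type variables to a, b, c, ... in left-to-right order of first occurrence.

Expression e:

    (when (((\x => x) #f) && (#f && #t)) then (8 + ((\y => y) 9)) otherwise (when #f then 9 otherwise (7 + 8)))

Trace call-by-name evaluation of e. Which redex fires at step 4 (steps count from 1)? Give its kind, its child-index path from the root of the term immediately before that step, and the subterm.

Answer: if at root : (if false then (8 + ((\y.y) 9)) else (if false then 9 else (7 + 8)))

Derivation:
step 0: (if (((\x.x) false) && (false && true)) then (8 + ((\y.y) 9)) else (if false then 9 else (7 + 8)))
step 1: [beta@0.0] (if (false && (false && true)) then (8 + ((\y.y) 9)) else (if false then 9 else (7 + 8)))
step 2: [delta@0.1] (if (false && false) then (8 + ((\y.y) 9)) else (if false then 9 else (7 + 8)))
step 3: [delta@0] (if false then (8 + ((\y.y) 9)) else (if false then 9 else (7 + 8)))
step 4: [if@root] (if false then 9 else (7 + 8))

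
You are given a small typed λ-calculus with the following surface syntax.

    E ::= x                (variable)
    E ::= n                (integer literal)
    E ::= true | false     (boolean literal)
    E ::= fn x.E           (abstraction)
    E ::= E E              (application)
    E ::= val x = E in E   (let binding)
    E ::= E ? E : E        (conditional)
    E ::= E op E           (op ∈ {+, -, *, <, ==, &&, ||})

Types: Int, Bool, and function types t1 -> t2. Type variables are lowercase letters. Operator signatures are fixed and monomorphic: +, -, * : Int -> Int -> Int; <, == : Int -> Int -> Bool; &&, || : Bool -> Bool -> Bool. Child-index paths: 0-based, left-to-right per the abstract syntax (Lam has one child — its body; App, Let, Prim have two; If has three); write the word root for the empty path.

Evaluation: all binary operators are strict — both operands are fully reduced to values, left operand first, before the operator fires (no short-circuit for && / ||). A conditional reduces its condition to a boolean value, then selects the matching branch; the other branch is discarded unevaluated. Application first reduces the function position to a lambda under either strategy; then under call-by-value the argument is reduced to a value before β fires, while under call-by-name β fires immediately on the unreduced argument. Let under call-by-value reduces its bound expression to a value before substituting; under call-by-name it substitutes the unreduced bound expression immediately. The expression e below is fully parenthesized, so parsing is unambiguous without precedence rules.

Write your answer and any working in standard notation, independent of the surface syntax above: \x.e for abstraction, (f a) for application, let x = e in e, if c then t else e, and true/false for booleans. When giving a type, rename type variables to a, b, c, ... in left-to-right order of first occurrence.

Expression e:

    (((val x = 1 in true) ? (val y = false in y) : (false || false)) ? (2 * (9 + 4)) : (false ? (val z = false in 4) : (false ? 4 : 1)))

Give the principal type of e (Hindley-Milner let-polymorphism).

Answer: Int

Working:
let x : Int
  unify Bool ~ Bool
let y : Bool
y : Bool
  unify Bool ~ Bool
  unify Bool ~ Bool
  unify Bool ~ Bool
  unify Bool ~ Bool
  unify Int ~ Int
  unify Int ~ Int
  unify Int ~ Int
  unify Int ~ Int
  unify Bool ~ Bool
let z : Bool
  unify Bool ~ Bool
  unify Int ~ Int
  unify Int ~ Int
  unify Int ~ Int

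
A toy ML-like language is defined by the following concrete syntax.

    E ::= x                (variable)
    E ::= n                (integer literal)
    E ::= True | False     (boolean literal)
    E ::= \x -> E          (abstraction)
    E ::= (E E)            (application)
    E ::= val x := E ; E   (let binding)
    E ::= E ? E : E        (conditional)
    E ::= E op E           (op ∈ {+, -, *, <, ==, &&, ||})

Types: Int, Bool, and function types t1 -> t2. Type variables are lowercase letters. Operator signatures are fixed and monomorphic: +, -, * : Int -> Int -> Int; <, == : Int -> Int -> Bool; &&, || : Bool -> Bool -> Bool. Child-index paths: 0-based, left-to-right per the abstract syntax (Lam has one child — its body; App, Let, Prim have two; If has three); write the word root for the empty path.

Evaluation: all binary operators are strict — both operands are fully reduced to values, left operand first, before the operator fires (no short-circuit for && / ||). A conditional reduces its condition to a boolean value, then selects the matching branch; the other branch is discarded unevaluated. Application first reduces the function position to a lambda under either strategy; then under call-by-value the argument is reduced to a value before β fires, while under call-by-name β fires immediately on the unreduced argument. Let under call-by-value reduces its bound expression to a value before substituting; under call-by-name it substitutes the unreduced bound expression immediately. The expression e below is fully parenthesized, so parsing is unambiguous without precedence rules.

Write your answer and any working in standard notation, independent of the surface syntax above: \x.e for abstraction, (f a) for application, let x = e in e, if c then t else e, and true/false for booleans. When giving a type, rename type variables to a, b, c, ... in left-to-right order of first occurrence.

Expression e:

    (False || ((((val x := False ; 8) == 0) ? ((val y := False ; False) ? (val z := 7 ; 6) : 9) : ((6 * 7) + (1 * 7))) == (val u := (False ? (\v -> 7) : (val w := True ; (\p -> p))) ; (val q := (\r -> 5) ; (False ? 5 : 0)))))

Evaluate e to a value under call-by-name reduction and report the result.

Derivation:
step 0: (false || ((if ((let x = false in 8) == 0) then (if (let y = false in false) then (let z = 7 in 6) else 9) else ((6 * 7) + (1 * 7))) == (let u = (if false then (\v.7) else (let w = true in (\p.p))) in (let q = (\r.5) in (if false then 5 else 0)))))
step 1: [let@1.0.0.0] (false || ((if (8 == 0) then (if (let y = false in false) then (let z = 7 in 6) else 9) else ((6 * 7) + (1 * 7))) == (let u = (if false then (\v.7) else (let w = true in (\p.p))) in (let q = (\r.5) in (if false then 5 else 0)))))
step 2: [delta@1.0.0] (false || ((if false then (if (let y = false in false) then (let z = 7 in 6) else 9) else ((6 * 7) + (1 * 7))) == (let u = (if false then (\v.7) else (let w = true in (\p.p))) in (let q = (\r.5) in (if false then 5 else 0)))))
step 3: [if@1.0] (false || (((6 * 7) + (1 * 7)) == (let u = (if false then (\v.7) else (let w = true in (\p.p))) in (let q = (\r.5) in (if false then 5 else 0)))))
step 4: [delta@1.0.0] (false || ((42 + (1 * 7)) == (let u = (if false then (\v.7) else (let w = true in (\p.p))) in (let q = (\r.5) in (if false then 5 else 0)))))
step 5: [delta@1.0.1] (false || ((42 + 7) == (let u = (if false then (\v.7) else (let w = true in (\p.p))) in (let q = (\r.5) in (if false then 5 else 0)))))
step 6: [delta@1.0] (false || (49 == (let u = (if false then (\v.7) else (let w = true in (\p.p))) in (let q = (\r.5) in (if false then 5 else 0)))))
step 7: [let@1.1] (false || (49 == (let q = (\r.5) in (if false then 5 else 0))))
step 8: [let@1.1] (false || (49 == (if false then 5 else 0)))
step 9: [if@1.1] (false || (49 == 0))
step 10: [delta@1] (false || false)
step 11: [delta@root] false

Answer: false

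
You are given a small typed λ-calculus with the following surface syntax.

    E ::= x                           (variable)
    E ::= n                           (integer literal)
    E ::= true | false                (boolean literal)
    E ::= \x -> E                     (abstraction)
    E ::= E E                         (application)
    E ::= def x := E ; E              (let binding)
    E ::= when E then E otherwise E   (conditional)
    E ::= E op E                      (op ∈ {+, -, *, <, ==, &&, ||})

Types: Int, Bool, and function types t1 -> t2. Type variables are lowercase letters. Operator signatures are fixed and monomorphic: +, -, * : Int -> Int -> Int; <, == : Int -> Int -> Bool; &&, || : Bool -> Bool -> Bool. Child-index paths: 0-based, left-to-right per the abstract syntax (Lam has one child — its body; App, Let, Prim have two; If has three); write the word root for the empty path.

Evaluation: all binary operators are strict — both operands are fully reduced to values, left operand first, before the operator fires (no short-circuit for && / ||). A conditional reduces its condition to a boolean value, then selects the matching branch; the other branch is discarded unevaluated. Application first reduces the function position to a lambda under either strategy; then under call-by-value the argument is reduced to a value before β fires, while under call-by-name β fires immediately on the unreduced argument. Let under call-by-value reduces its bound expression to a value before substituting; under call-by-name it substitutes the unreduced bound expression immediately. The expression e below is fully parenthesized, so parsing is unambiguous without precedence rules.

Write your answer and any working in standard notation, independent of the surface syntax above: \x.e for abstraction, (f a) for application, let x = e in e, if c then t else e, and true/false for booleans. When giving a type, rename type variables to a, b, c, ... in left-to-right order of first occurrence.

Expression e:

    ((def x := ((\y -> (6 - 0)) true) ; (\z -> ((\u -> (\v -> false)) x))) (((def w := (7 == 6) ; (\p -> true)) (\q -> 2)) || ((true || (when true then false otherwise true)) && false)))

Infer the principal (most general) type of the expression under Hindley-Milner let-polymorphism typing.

Answer: a -> Bool

Derivation:
  unify Int ~ Int
  unify Int ~ Int
\y._ : a -> Int
  unify a -> Int ~ Bool -> b
  unify a ~ Bool
  unify Int ~ b
_ _ : Int
let x : Int
\v._ : e -> Bool
\u._ : d -> e -> Bool
x : Int
  unify d -> e -> Bool ~ Int -> f
  unify d ~ Int
  unify e -> Bool ~ f
_ _ : e -> Bool
\z._ : c -> e -> Bool
  unify Int ~ Int
  unify Int ~ Int
let w : Bool
\p._ : g -> Bool
\q._ : h -> Int
  unify g -> Bool ~ (h -> Int) -> i
  unify g ~ h -> Int
  unify Bool ~ i
_ _ : Bool
  unify Bool ~ Bool
  unify Bool ~ Bool
  unify Bool ~ Bool
  unify Bool ~ Bool
  unify Bool ~ Bool
  unify Bool ~ Bool
  unify Bool ~ Bool
  unify Bool ~ Bool
  unify c -> e -> Bool ~ Bool -> j
  unify c ~ Bool
  unify e -> Bool ~ j
_ _ : e -> Bool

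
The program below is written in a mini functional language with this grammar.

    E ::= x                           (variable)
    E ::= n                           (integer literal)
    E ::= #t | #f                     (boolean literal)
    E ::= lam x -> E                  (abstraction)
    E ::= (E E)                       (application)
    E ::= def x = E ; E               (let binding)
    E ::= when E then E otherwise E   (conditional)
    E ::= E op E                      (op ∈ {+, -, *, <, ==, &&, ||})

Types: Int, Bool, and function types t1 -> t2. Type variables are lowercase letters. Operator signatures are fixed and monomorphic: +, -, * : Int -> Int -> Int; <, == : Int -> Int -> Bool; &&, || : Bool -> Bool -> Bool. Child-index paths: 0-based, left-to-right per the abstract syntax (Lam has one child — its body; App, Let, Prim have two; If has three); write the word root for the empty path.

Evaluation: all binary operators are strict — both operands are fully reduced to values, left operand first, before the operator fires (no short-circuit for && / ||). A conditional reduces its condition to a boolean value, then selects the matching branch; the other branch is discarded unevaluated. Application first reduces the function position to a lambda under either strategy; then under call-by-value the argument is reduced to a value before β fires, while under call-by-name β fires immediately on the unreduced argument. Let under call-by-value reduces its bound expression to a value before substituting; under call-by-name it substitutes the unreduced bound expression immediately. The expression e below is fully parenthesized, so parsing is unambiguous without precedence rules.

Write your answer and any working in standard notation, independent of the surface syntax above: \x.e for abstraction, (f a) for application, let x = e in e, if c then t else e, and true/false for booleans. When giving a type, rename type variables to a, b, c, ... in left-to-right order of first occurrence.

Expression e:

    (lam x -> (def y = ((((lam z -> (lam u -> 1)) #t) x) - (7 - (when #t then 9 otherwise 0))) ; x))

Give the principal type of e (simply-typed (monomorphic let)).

Answer: a -> a

Trace:
\u._ : c -> Int
\z._ : b -> c -> Int
  unify b -> c -> Int ~ Bool -> d
  unify b ~ Bool
  unify c -> Int ~ d
_ _ : c -> Int
x : a
  unify c -> Int ~ a -> e
  unify c ~ a
  unify Int ~ e
_ _ : Int
  unify Int ~ Int
  unify Int ~ Int
  unify Bool ~ Bool
  unify Int ~ Int
  unify Int ~ Int
  unify Int ~ Int
let y : Int
x : a
\x._ : a -> a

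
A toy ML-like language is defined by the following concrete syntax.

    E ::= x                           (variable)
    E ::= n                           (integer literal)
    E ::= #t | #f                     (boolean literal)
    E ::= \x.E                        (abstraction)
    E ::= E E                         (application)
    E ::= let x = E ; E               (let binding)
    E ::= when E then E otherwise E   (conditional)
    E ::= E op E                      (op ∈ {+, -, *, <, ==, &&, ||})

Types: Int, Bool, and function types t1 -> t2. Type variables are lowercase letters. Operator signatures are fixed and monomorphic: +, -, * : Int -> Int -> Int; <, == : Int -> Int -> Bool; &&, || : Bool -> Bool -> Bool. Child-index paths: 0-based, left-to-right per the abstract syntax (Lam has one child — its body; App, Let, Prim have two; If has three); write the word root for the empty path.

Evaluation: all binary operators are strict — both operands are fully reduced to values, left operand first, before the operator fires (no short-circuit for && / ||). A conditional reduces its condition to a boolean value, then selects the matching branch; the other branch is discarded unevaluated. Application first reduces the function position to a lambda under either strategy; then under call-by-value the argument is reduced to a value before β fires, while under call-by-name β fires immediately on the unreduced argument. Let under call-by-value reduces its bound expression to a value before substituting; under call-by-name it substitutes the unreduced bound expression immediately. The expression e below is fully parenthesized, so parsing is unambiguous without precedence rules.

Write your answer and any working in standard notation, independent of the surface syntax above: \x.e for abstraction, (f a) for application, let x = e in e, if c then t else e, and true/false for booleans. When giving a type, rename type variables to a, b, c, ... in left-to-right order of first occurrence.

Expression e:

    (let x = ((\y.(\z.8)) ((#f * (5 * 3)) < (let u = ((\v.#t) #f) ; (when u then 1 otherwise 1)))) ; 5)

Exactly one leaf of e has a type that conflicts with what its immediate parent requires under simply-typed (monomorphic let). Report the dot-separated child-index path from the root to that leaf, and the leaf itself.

Answer: 0.1.0.0 : false

Trace:
\z._ : b -> Int
\y._ : a -> b -> Int
  unify Bool ~ Int
  FAIL: mismatch Bool ~ Int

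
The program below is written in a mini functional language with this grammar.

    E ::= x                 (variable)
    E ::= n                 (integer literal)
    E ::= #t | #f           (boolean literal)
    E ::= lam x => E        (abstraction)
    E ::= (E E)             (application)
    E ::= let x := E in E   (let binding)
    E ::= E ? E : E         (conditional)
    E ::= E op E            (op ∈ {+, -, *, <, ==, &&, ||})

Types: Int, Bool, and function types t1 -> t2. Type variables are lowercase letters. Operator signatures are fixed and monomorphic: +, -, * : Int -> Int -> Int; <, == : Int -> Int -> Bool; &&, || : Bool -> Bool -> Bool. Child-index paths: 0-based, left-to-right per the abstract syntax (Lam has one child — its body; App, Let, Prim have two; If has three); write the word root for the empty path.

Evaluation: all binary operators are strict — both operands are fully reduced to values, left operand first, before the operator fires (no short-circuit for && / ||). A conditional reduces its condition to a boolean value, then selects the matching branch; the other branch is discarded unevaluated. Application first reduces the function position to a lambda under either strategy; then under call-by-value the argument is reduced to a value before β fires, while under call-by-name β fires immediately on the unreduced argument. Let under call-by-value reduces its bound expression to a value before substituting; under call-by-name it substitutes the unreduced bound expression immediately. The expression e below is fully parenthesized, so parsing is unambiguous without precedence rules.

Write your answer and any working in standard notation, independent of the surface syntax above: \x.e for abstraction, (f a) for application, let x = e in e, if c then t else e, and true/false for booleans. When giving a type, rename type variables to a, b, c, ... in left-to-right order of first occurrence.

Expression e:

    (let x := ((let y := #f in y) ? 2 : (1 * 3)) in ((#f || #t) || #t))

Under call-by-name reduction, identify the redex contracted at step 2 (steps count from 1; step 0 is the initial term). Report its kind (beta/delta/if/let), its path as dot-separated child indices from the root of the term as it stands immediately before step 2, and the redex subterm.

Trace:
step 0: (let x = (if (let y = false in y) then 2 else (1 * 3)) in ((false || true) || true))
step 1: [let@root] ((false || true) || true)
step 2: [delta@0] (true || true)

Answer: delta at 0 : (false || true)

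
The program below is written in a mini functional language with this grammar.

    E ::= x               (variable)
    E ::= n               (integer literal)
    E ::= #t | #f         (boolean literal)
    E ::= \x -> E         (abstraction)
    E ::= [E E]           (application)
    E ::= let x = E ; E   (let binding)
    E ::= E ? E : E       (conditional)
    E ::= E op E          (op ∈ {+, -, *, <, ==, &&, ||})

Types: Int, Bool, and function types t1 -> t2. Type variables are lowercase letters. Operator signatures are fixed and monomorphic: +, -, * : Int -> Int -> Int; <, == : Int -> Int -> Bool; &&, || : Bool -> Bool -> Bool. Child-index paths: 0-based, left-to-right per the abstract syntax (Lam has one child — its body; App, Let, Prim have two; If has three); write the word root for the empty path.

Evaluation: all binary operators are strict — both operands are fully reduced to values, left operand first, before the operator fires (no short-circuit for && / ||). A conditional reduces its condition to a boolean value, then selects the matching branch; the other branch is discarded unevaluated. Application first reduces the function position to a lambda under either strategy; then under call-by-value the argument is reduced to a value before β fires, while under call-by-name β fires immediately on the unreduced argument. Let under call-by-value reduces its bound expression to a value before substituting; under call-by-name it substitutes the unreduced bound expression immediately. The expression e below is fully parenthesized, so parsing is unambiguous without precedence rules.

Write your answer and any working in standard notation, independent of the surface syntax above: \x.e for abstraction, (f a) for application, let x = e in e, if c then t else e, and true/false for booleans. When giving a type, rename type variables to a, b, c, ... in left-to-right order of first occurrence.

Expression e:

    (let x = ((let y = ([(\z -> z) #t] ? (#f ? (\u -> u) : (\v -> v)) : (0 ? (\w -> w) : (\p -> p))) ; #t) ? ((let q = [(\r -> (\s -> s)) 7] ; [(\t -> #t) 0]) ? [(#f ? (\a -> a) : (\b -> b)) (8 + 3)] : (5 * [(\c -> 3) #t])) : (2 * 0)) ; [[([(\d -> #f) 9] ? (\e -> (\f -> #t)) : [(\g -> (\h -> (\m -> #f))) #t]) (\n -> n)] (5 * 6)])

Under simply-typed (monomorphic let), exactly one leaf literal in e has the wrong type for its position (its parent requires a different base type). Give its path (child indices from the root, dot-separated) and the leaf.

Answer: 0.0.0.2.0 : 0

Derivation:
z : a
\z._ : a -> a
  unify a -> a ~ Bool -> b
  unify a ~ Bool
  unify Bool ~ b
_ _ : Bool
  unify Bool ~ Bool
  unify Bool ~ Bool
u : c
\u._ : c -> c
v : d
\v._ : d -> d
  unify c -> c ~ d -> d
  unify c ~ d
  unify d ~ d
  unify Int ~ Bool
  FAIL: mismatch Int ~ Bool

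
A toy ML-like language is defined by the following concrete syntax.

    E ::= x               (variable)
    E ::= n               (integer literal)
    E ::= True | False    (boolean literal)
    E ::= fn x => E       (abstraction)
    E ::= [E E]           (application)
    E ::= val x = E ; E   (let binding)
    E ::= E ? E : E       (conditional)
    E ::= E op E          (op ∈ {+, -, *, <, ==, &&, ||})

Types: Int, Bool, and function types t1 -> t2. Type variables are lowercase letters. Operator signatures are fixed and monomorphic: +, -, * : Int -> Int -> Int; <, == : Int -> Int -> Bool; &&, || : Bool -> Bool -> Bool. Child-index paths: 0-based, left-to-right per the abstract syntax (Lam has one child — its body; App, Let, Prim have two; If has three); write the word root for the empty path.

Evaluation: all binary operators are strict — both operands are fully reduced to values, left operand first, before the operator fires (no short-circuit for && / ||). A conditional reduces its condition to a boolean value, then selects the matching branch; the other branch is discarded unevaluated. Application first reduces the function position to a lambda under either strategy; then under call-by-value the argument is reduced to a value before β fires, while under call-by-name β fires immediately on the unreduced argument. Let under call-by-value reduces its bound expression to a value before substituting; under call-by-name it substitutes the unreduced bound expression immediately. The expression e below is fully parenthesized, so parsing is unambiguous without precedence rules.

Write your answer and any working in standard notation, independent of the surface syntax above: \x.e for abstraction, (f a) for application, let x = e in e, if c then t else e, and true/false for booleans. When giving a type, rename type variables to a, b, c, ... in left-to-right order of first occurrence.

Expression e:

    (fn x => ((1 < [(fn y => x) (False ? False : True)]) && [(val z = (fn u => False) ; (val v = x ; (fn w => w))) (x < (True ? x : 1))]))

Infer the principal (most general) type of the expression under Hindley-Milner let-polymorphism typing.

Answer: Int -> Bool

Trace:
  unify Int ~ Int
x : a
\y._ : b -> a
  unify Bool ~ Bool
  unify Bool ~ Bool
  unify b -> a ~ Bool -> c
  unify b ~ Bool
  unify a ~ c
_ _ : c
  unify c ~ Int
  unify Bool ~ Bool
\u._ : d -> Bool
let z : forall. d -> Bool
x : Int
let v : Int
w : e
\w._ : e -> e
x : Int
  unify Int ~ Int
  unify Bool ~ Bool
x : Int
  unify Int ~ Int
  unify Int ~ Int
  unify e -> e ~ Bool -> f
  unify e ~ Bool
  unify Bool ~ f
_ _ : Bool
  unify Bool ~ Bool
\x._ : Int -> Bool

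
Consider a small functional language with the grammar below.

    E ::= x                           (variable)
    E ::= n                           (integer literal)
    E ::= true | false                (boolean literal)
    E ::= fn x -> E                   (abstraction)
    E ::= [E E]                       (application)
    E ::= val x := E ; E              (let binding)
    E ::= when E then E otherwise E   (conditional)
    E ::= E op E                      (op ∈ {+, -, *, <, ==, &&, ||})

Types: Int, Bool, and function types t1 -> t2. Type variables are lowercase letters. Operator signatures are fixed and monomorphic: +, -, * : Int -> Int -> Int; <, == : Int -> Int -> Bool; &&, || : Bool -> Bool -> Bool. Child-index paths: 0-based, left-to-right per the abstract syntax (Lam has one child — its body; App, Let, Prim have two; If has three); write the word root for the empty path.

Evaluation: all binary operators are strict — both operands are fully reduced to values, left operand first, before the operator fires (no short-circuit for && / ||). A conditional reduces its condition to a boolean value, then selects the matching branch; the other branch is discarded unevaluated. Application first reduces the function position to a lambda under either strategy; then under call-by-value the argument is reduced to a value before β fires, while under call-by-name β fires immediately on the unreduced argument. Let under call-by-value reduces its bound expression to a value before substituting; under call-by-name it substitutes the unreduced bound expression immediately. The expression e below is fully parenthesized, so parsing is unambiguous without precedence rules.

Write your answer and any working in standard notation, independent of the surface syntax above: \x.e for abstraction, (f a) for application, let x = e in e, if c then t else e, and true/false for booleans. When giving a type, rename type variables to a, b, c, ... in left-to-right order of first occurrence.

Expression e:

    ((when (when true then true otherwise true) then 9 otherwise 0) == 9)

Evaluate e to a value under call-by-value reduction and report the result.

Answer: true

Derivation:
step 0: ((if (if true then true else true) then 9 else 0) == 9)
step 1: [if@0.0] ((if true then 9 else 0) == 9)
step 2: [if@0] (9 == 9)
step 3: [delta@root] true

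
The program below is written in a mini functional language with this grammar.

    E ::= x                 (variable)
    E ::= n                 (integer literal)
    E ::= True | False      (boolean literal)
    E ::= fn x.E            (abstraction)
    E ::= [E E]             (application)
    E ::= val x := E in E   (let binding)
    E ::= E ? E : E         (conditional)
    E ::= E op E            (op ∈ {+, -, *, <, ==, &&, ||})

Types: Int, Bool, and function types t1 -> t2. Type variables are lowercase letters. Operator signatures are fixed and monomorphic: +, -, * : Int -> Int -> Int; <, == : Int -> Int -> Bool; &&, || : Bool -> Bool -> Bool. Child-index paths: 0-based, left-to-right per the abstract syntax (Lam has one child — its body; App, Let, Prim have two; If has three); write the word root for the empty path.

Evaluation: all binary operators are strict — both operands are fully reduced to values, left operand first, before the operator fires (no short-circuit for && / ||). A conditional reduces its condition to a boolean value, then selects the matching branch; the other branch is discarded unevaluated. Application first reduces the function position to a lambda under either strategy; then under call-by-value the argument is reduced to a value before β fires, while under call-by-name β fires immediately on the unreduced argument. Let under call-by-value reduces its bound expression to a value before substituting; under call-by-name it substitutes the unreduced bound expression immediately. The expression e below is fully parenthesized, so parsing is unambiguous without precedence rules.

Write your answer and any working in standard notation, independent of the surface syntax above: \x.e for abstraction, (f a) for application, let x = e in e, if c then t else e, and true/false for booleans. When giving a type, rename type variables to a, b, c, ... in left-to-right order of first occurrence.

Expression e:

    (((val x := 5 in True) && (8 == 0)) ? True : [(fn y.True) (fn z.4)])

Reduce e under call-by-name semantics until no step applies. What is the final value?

Answer: true

Working:
step 0: (if ((let x = 5 in true) && (8 == 0)) then true else ((\y.true) (\z.4)))
step 1: [let@0.0] (if (true && (8 == 0)) then true else ((\y.true) (\z.4)))
step 2: [delta@0.1] (if (true && false) then true else ((\y.true) (\z.4)))
step 3: [delta@0] (if false then true else ((\y.true) (\z.4)))
step 4: [if@root] ((\y.true) (\z.4))
step 5: [beta@root] true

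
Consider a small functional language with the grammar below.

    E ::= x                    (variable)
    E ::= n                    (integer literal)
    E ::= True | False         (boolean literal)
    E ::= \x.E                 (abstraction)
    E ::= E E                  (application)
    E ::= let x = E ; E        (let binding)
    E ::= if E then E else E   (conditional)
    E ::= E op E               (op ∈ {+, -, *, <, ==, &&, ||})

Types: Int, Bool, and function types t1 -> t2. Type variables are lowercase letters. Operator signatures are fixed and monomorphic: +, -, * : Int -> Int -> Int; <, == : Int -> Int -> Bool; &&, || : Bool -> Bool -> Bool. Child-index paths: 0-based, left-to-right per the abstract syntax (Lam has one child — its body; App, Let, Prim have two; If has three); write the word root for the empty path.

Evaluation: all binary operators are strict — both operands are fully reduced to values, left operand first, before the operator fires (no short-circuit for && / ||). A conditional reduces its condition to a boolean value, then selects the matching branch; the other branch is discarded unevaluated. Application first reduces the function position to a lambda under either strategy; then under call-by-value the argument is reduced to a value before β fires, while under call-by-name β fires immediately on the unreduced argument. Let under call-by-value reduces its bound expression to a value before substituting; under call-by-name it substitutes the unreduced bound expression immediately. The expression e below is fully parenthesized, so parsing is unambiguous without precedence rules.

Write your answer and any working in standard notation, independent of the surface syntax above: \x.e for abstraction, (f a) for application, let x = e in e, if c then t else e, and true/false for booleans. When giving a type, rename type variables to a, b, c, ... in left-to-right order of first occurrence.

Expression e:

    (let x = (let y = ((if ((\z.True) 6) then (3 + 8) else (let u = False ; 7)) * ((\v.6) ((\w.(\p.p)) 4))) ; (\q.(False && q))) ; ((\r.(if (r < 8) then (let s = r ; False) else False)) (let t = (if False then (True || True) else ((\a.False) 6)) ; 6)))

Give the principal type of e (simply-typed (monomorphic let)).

Working:
\z._ : a -> Bool
  unify a -> Bool ~ Int -> b
  unify a ~ Int
  unify Bool ~ b
_ _ : Bool
  unify Bool ~ Bool
  unify Int ~ Int
  unify Int ~ Int
let u : Bool
  unify Int ~ Int
  unify Int ~ Int
\v._ : c -> Int
p : e
\p._ : e -> e
\w._ : d -> e -> e
  unify d -> e -> e ~ Int -> f
  unify d ~ Int
  unify e -> e ~ f
_ _ : e -> e
  unify c -> Int ~ (e -> e) -> g
  unify c ~ e -> e
  unify Int ~ g
_ _ : Int
  unify Int ~ Int
let y : Int
  unify Bool ~ Bool
q : h
  unify h ~ Bool
\q._ : Bool -> Bool
let x : Bool -> Bool
r : i
  unify i ~ Int
  unify Int ~ Int
  unify Bool ~ Bool
r : Int
let s : Int
  unify Bool ~ Bool
\r._ : Int -> Bool
  unify Bool ~ Bool
  unify Bool ~ Bool
  unify Bool ~ Bool
\a._ : j -> Bool
  unify j -> Bool ~ Int -> k
  unify j ~ Int
  unify Bool ~ k
_ _ : Bool
  unify Bool ~ Bool
let t : Bool
  unify Int -> Bool ~ Int -> l
  unify Int ~ Int
  unify Bool ~ l
_ _ : Bool

Answer: Bool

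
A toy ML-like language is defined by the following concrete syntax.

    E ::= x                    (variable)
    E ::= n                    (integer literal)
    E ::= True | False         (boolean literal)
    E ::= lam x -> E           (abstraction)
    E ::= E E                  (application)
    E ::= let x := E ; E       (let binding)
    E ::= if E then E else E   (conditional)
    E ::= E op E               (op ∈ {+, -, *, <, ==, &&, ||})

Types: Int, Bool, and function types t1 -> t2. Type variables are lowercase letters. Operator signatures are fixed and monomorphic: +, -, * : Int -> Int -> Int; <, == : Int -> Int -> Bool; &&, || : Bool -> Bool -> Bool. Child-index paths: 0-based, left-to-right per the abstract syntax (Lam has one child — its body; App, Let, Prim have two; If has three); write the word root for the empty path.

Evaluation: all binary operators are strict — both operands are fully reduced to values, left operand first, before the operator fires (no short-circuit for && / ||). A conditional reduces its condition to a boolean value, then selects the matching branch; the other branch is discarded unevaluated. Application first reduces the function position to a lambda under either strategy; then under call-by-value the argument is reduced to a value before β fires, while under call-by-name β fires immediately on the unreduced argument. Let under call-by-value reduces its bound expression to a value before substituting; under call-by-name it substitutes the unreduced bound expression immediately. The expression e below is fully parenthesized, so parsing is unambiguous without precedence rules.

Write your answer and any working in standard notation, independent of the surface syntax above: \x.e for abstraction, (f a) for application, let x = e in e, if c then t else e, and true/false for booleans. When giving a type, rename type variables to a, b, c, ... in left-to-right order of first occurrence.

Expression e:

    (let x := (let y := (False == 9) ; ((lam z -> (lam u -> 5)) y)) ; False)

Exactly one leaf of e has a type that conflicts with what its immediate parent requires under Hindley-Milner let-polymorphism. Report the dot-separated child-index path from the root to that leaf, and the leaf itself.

Answer: 0.0.0 : false

Trace:
  unify Bool ~ Int
  FAIL: mismatch Bool ~ Int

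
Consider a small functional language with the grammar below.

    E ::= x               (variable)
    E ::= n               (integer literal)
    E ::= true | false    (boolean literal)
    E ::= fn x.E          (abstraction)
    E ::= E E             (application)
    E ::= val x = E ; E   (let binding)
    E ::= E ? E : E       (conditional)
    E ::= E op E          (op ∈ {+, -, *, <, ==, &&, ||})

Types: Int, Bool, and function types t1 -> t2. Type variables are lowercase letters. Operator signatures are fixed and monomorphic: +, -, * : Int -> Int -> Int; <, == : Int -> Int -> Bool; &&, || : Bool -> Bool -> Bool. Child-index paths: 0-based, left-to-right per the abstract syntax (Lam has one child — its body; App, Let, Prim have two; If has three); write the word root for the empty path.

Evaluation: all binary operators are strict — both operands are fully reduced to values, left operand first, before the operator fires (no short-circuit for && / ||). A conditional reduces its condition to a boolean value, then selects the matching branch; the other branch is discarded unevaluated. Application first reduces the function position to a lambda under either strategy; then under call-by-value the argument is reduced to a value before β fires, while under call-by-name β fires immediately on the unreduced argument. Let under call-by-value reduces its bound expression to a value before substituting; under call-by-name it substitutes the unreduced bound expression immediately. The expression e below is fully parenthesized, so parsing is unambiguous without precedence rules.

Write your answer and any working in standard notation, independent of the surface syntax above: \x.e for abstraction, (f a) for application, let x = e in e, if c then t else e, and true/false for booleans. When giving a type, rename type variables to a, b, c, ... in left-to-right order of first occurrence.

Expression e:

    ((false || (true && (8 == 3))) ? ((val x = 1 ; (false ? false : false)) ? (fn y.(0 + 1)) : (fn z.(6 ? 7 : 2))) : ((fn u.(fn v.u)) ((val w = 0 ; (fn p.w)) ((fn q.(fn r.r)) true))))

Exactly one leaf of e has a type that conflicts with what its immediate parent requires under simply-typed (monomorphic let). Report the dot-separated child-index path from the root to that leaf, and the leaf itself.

Answer: 1.2.0.0 : 6

Trace:
  unify Bool ~ Bool
  unify Bool ~ Bool
  unify Int ~ Int
  unify Int ~ Int
  unify Bool ~ Bool
  unify Bool ~ Bool
  unify Bool ~ Bool
let x : Int
  unify Bool ~ Bool
  unify Bool ~ Bool
  unify Bool ~ Bool
  unify Int ~ Int
  unify Int ~ Int
\y._ : a -> Int
  unify Int ~ Bool
  FAIL: mismatch Int ~ Bool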